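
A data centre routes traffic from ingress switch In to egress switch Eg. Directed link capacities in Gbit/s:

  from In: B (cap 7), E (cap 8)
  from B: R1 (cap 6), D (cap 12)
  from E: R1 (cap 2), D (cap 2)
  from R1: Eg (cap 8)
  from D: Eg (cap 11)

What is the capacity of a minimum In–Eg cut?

11

Augment In→B→R1→Eg: bottleneck 6, flow now 6.
Augment In→B→D→Eg: bottleneck 1, flow now 7.
Augment In→E→R1→Eg: bottleneck 2, flow now 9.
Augment In→E→D→Eg: bottleneck 2, flow now 11.
No augmenting path remains; maximum flow = 11.
By max-flow min-cut, the minimum cut capacity equals the max flow.
In the residual graph, reachable from In: {In, E}.
Min-cut edges: In→B (7), E→R1 (2), E→D (2); capacity 7 + 2 + 2 = 11.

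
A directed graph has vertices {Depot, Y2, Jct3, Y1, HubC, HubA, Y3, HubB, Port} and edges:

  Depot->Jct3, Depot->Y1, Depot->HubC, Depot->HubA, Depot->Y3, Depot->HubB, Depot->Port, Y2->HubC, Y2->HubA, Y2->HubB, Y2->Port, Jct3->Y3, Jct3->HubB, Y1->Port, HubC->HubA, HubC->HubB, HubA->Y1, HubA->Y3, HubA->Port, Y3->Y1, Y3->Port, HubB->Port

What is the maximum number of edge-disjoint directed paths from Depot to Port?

Assign every edge capacity 1; by Menger, the answer equals the max flow.
Path Depot→Port (+1); total 1.
Path Depot→Y1→Port (+1); total 2.
Path Depot→HubA→Port (+1); total 3.
Path Depot→Y3→Port (+1); total 4.
Path Depot→HubB→Port (+1); total 5.
No residual Depot→Port path; max flow = 5.
Certifying cut of size 5: {Depot→Port, HubA→Port, HubB→Port, Y1→Port, Y3→Port}.

5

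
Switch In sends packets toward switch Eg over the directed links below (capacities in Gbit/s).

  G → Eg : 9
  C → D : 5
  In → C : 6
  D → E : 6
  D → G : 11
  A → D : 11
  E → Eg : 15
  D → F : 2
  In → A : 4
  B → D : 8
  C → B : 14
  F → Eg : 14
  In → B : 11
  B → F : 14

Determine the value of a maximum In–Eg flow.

Augment In→B→F→Eg: bottleneck 11, flow now 11.
Augment In→A→D→E→Eg: bottleneck 4, flow now 15.
Augment In→C→B→F→Eg: bottleneck 3, flow now 18.
Augment In→C→D→E→Eg: bottleneck 2, flow now 20.
Augment In→C→D→G→Eg: bottleneck 1, flow now 21.
No augmenting path remains; maximum flow = 21.
In the residual graph, reachable from In: {In}.
Min-cut edges: In→A (4), In→B (11), In→C (6); capacity 4 + 11 + 6 = 21.
This cut is saturated, so no flow can exceed 21.

21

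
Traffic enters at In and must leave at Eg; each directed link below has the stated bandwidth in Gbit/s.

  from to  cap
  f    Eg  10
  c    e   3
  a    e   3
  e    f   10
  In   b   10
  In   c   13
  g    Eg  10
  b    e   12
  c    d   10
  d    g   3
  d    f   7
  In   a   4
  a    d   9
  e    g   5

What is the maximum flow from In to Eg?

18

Augment In→a→d→f→Eg: bottleneck 4, flow now 4.
Augment In→b→e→f→Eg: bottleneck 6, flow now 10.
Augment In→b→e→g→Eg: bottleneck 4, flow now 14.
Augment In→c→d→g→Eg: bottleneck 3, flow now 17.
Augment In→c→e→g→Eg: bottleneck 1, flow now 18.
No augmenting path remains; maximum flow = 18.
In the residual graph, reachable from In: {In, a, b, c, d, e, f}.
Min-cut edges: d→g (3), e→g (5), f→Eg (10); capacity 3 + 5 + 10 = 18.
This cut is saturated, so no flow can exceed 18.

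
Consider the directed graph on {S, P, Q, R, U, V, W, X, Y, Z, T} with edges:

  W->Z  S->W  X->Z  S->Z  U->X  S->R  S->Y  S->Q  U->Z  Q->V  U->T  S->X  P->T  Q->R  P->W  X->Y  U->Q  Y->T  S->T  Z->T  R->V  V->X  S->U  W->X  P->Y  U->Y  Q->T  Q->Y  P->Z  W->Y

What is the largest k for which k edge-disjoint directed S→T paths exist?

5

Assign every edge capacity 1; by Menger, the answer equals the max flow.
Path S→T (+1); total 1.
Path S→Q→T (+1); total 2.
Path S→U→T (+1); total 3.
Path S→Y→T (+1); total 4.
Path S→Z→T (+1); total 5.
No residual S→T path; max flow = 5.
Certifying cut of size 5: {S→Q, S→T, S→U, Y→T, Z→T}.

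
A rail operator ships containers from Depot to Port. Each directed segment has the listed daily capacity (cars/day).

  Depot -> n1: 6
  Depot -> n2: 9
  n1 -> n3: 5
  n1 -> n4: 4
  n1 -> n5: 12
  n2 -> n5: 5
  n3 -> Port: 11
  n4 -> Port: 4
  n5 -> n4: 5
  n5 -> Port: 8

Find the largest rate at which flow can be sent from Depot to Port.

11

Augment Depot→n1→n3→Port: bottleneck 5, flow now 5.
Augment Depot→n1→n4→Port: bottleneck 1, flow now 6.
Augment Depot→n2→n5→Port: bottleneck 5, flow now 11.
No augmenting path remains; maximum flow = 11.
In the residual graph, reachable from Depot: {Depot, n2}.
Min-cut edges: Depot→n1 (6), n2→n5 (5); capacity 6 + 5 = 11.
This cut is saturated, so no flow can exceed 11.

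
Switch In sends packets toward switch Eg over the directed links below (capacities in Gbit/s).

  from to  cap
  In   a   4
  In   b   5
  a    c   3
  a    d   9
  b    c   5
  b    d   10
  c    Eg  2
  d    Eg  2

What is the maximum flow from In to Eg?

4

Augment In→a→c→Eg: bottleneck 2, flow now 2.
Augment In→a→d→Eg: bottleneck 2, flow now 4.
No augmenting path remains; maximum flow = 4.
In the residual graph, reachable from In: {In, a, b, c, d}.
Min-cut edges: c→Eg (2), d→Eg (2); capacity 2 + 2 = 4.
This cut is saturated, so no flow can exceed 4.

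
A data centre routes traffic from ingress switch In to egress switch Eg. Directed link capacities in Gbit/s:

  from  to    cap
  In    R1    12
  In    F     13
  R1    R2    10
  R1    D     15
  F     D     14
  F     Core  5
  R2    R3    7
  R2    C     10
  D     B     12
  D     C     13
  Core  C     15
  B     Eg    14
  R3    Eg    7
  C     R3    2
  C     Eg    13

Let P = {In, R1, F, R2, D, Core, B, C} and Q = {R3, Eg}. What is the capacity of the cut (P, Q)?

36

Edges leaving {In, R1, F, R2, D, Core, B, C}: R2→R3 (7), B→Eg (14), C→R3 (2), C→Eg (13).
Cut capacity = 7 + 14 + 2 + 13 = 36.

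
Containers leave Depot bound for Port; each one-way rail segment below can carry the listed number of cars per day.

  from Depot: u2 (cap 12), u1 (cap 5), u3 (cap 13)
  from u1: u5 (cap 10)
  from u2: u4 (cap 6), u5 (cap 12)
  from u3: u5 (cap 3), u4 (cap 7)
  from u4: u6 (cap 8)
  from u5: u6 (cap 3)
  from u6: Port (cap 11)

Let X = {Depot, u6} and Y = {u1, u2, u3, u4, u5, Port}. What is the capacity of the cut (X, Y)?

Edges leaving {Depot, u6}: Depot→u1 (5), Depot→u2 (12), Depot→u3 (13), u6→Port (11).
Cut capacity = 5 + 12 + 13 + 11 = 41.

41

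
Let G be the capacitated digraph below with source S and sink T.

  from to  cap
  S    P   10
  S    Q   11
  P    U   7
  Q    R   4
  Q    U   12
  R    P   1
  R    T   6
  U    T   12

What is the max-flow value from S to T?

16

Augment S→P→U→T: bottleneck 7, flow now 7.
Augment S→Q→R→T: bottleneck 4, flow now 11.
Augment S→Q→U→T: bottleneck 5, flow now 16.
No augmenting path remains; maximum flow = 16.
In the residual graph, reachable from S: {S, P, Q, U}.
Min-cut edges: Q→R (4), U→T (12); capacity 4 + 12 = 16.
This cut is saturated, so no flow can exceed 16.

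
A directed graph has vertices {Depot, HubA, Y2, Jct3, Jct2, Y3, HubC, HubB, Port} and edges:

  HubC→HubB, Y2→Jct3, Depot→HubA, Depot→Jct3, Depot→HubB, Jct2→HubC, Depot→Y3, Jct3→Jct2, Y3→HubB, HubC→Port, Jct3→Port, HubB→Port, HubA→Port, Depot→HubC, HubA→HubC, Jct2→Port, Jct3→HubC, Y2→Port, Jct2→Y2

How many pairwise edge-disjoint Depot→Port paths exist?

4

Assign every edge capacity 1; by Menger, the answer equals the max flow.
Path Depot→HubA→Port (+1); total 1.
Path Depot→Jct3→Port (+1); total 2.
Path Depot→HubC→Port (+1); total 3.
Path Depot→HubB→Port (+1); total 4.
No residual Depot→Port path; max flow = 4.
Certifying cut of size 4: {Depot→HubA, Depot→HubC, Depot→Jct3, HubB→Port}.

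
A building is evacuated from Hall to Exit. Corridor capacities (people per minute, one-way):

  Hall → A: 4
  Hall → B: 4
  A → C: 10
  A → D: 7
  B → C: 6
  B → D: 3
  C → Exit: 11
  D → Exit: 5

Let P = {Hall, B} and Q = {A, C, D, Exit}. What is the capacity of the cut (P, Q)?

Edges leaving {Hall, B}: Hall→A (4), B→C (6), B→D (3).
Cut capacity = 4 + 6 + 3 = 13.

13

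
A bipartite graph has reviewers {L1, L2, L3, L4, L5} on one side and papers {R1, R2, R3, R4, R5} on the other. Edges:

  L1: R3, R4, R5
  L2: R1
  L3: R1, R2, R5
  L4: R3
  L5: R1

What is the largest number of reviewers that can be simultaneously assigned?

4

Unit-capacity flow: source→left, listed edges, right→sink; max matching = max flow.
Augmenting path L1→R3 (+1); matched 1.
Augmenting path L2→R1 (+1); matched 2.
Augmenting path L3→R2 (+1); matched 3.
Augmenting path L4→R3→L1→R4 (+1); matched 4.
No augmenting path remains; maximum matching = 4.
König certificate: {L1, L3, L4, R1} is a vertex cover of size 4 (every listed pair touches it), so no matching can be larger.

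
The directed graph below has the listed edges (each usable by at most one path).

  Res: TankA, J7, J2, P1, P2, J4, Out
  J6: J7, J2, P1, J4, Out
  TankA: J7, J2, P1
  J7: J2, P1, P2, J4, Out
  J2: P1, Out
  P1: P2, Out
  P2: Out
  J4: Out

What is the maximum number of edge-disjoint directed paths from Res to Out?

Assign every edge capacity 1; by Menger, the answer equals the max flow.
Path Res→Out (+1); total 1.
Path Res→J7→Out (+1); total 2.
Path Res→J2→Out (+1); total 3.
Path Res→P1→Out (+1); total 4.
Path Res→P2→Out (+1); total 5.
Path Res→J4→Out (+1); total 6.
No residual Res→Out path; max flow = 6.
Certifying cut of size 6: {J2→Out, J4→Out, J7→Out, P1→Out, P2→Out, Res→Out}.

6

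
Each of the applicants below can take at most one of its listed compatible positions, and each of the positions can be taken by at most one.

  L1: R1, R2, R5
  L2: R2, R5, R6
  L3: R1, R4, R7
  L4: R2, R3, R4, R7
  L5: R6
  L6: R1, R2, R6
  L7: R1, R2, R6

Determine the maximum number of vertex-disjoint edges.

6

Unit-capacity flow: source→left, listed edges, right→sink; max matching = max flow.
Augmenting path L1→R1 (+1); matched 1.
Augmenting path L2→R2 (+1); matched 2.
Augmenting path L3→R4 (+1); matched 3.
Augmenting path L4→R3 (+1); matched 4.
Augmenting path L5→R6 (+1); matched 5.
Augmenting path L6→R1→L1→R5 (+1); matched 6.
No augmenting path remains; maximum matching = 6.
König certificate: {L3, L4, R1, R2, R5, R6} is a vertex cover of size 6 (every listed pair touches it), so no matching can be larger.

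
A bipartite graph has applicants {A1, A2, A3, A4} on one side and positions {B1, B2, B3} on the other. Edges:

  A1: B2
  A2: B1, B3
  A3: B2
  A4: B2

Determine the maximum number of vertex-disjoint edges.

2

Unit-capacity flow: source→left, listed edges, right→sink; max matching = max flow.
Augmenting path A1→B2 (+1); matched 1.
Augmenting path A2→B1 (+1); matched 2.
No augmenting path remains; maximum matching = 2.
König certificate: {A2, B2} is a vertex cover of size 2 (every listed pair touches it), so no matching can be larger.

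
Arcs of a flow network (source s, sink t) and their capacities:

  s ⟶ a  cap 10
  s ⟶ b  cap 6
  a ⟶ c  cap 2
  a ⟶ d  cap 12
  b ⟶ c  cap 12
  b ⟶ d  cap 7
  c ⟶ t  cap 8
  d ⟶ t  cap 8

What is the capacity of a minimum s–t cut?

16

Augment s→a→c→t: bottleneck 2, flow now 2.
Augment s→a→d→t: bottleneck 8, flow now 10.
Augment s→b→c→t: bottleneck 6, flow now 16.
No augmenting path remains; maximum flow = 16.
By max-flow min-cut, the minimum cut capacity equals the max flow.
In the residual graph, reachable from s: {s}.
Min-cut edges: s→a (10), s→b (6); capacity 10 + 6 = 16.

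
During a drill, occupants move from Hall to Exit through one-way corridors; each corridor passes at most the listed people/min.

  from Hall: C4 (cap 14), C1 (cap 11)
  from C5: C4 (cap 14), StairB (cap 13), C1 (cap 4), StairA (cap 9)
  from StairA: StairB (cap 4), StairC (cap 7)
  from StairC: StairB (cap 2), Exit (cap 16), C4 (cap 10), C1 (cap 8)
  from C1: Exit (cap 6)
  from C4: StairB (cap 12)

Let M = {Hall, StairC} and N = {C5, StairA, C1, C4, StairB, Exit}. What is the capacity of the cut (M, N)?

Edges leaving {Hall, StairC}: Hall→C1 (11), Hall→C4 (14), StairC→C1 (8), StairC→C4 (10), StairC→StairB (2), StairC→Exit (16).
Cut capacity = 11 + 14 + 8 + 10 + 2 + 16 = 61.

61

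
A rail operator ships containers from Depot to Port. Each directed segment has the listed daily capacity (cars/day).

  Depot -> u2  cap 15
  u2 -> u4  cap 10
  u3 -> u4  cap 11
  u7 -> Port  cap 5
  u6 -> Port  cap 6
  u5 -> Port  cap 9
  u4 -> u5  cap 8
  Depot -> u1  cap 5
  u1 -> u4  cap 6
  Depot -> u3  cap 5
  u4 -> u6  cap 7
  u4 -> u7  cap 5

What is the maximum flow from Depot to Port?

19

Augment Depot→u1→u4→u5→Port: bottleneck 5, flow now 5.
Augment Depot→u2→u4→u5→Port: bottleneck 3, flow now 8.
Augment Depot→u2→u4→u6→Port: bottleneck 6, flow now 14.
Augment Depot→u2→u4→u7→Port: bottleneck 1, flow now 15.
Augment Depot→u3→u4→u7→Port: bottleneck 4, flow now 19.
No augmenting path remains; maximum flow = 19.
In the residual graph, reachable from Depot: {Depot, u1, u2, u3, u4, u6}.
Min-cut edges: u4→u5 (8), u4→u7 (5), u6→Port (6); capacity 8 + 5 + 6 = 19.
This cut is saturated, so no flow can exceed 19.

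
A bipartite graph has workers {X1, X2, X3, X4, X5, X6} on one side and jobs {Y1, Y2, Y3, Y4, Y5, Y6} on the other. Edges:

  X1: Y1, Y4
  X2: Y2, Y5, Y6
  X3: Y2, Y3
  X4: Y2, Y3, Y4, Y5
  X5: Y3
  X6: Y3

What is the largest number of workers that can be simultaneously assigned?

Unit-capacity flow: source→left, listed edges, right→sink; max matching = max flow.
Augmenting path X1→Y1 (+1); matched 1.
Augmenting path X2→Y2 (+1); matched 2.
Augmenting path X3→Y3 (+1); matched 3.
Augmenting path X4→Y4 (+1); matched 4.
Augmenting path X5→Y3→X3→Y2→X2→Y5 (+1); matched 5.
No augmenting path remains; maximum matching = 5.
König certificate: {X1, X2, X3, X4, Y3} is a vertex cover of size 5 (every listed pair touches it), so no matching can be larger.

5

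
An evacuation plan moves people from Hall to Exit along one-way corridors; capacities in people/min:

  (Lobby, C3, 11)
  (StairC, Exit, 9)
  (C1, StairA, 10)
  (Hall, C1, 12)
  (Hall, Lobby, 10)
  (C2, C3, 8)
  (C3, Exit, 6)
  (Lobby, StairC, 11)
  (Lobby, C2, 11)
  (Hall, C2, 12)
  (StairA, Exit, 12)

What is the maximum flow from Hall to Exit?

25

Augment Hall→Lobby→C3→Exit: bottleneck 6, flow now 6.
Augment Hall→Lobby→StairC→Exit: bottleneck 4, flow now 10.
Augment Hall→C1→StairA→Exit: bottleneck 10, flow now 20.
Augment Hall→C2→C3→Lobby→StairC→Exit: bottleneck 5, flow now 25. (uses reverse residual edge)
No augmenting path remains; maximum flow = 25.
In the residual graph, reachable from Hall: {Hall, Lobby, C1, C2, C3, StairC}.
Min-cut edges: C1→StairA (10), C3→Exit (6), StairC→Exit (9); capacity 10 + 6 + 9 = 25.
This cut is saturated, so no flow can exceed 25.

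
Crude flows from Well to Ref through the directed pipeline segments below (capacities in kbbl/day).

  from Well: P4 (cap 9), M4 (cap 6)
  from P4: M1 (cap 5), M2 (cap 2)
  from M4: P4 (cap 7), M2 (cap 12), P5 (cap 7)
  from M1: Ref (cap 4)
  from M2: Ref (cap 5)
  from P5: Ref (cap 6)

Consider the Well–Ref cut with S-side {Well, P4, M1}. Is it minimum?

Given cut capacity: 6 + 2 + 4 = 12.
Augment Well→P4→M1→Ref: bottleneck 4, flow now 4.
Augment Well→P4→M2→Ref: bottleneck 2, flow now 6.
Augment Well→M4→M2→Ref: bottleneck 3, flow now 9.
Augment Well→M4→P5→Ref: bottleneck 3, flow now 12.
No augmenting path remains; maximum flow = 12.
Cut capacity 12 equals the max flow, so it is a minimum cut.

Yes — it is a minimum cut (capacity 12).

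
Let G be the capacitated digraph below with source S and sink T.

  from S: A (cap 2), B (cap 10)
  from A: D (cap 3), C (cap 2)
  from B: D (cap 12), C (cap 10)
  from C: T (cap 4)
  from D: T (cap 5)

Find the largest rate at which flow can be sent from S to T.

9

Augment S→A→C→T: bottleneck 2, flow now 2.
Augment S→B→C→T: bottleneck 2, flow now 4.
Augment S→B→D→T: bottleneck 5, flow now 9.
No augmenting path remains; maximum flow = 9.
In the residual graph, reachable from S: {S, A, B, C, D}.
Min-cut edges: C→T (4), D→T (5); capacity 4 + 5 = 9.
This cut is saturated, so no flow can exceed 9.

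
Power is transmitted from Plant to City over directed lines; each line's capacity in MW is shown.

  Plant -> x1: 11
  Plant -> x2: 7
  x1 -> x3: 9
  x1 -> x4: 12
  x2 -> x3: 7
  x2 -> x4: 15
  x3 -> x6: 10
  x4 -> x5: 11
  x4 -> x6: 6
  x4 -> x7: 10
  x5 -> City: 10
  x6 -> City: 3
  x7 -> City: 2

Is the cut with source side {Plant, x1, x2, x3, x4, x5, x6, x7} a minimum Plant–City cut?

Yes — it is a minimum cut (capacity 15).

Given cut capacity: 10 + 3 + 2 = 15.
Augment Plant→x1→x3→x6→City: bottleneck 3, flow now 3.
Augment Plant→x1→x4→x5→City: bottleneck 8, flow now 11.
Augment Plant→x2→x4→x5→City: bottleneck 2, flow now 13.
Augment Plant→x2→x4→x7→City: bottleneck 2, flow now 15.
No augmenting path remains; maximum flow = 15.
Cut capacity 15 equals the max flow, so it is a minimum cut.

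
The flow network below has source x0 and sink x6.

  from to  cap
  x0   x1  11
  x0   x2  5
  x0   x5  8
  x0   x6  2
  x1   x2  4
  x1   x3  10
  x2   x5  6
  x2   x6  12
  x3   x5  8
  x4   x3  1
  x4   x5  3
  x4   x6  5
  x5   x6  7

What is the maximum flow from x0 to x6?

Augment x0→x6: bottleneck 2, flow now 2.
Augment x0→x2→x6: bottleneck 5, flow now 7.
Augment x0→x5→x6: bottleneck 7, flow now 14.
Augment x0→x1→x2→x6: bottleneck 4, flow now 18.
No augmenting path remains; maximum flow = 18.
In the residual graph, reachable from x0: {x0, x1, x3, x5}.
Min-cut edges: x0→x2 (5), x0→x6 (2), x1→x2 (4), x5→x6 (7); capacity 5 + 2 + 4 + 7 = 18.
This cut is saturated, so no flow can exceed 18.

18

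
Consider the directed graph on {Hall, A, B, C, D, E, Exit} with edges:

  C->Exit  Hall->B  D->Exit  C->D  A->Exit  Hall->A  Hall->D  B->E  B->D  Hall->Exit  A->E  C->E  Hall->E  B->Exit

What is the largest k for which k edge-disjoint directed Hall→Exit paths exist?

4

Assign every edge capacity 1; by Menger, the answer equals the max flow.
Path Hall→Exit (+1); total 1.
Path Hall→A→Exit (+1); total 2.
Path Hall→B→Exit (+1); total 3.
Path Hall→D→Exit (+1); total 4.
No residual Hall→Exit path; max flow = 4.
Certifying cut of size 4: {Hall→A, Hall→B, Hall→D, Hall→Exit}.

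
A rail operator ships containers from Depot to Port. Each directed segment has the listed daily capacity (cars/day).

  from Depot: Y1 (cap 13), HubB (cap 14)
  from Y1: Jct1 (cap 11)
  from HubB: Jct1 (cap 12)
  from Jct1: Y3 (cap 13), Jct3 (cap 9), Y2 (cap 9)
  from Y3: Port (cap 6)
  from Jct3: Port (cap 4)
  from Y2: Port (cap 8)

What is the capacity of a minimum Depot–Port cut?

18

Augment Depot→Y1→Jct1→Y3→Port: bottleneck 6, flow now 6.
Augment Depot→Y1→Jct1→Jct3→Port: bottleneck 4, flow now 10.
Augment Depot→Y1→Jct1→Y2→Port: bottleneck 1, flow now 11.
Augment Depot→HubB→Jct1→Y2→Port: bottleneck 7, flow now 18.
No augmenting path remains; maximum flow = 18.
By max-flow min-cut, the minimum cut capacity equals the max flow.
In the residual graph, reachable from Depot: {Depot, Y1, HubB, Jct1, Y3, Jct3, Y2}.
Min-cut edges: Y3→Port (6), Jct3→Port (4), Y2→Port (8); capacity 6 + 4 + 8 = 18.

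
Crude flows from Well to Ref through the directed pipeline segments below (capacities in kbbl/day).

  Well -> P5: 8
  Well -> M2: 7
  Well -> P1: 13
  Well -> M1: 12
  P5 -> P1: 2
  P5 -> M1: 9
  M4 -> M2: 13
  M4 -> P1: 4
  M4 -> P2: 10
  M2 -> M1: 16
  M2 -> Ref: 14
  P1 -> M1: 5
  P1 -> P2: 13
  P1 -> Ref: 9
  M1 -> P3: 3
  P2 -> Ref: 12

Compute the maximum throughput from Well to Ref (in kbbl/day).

Augment Well→M2→Ref: bottleneck 7, flow now 7.
Augment Well→P1→Ref: bottleneck 9, flow now 16.
Augment Well→P1→P2→Ref: bottleneck 4, flow now 20.
Augment Well→P5→P1→P2→Ref: bottleneck 2, flow now 22.
No augmenting path remains; maximum flow = 22.
In the residual graph, reachable from Well: {Well, P5, M1, P3}.
Min-cut edges: Well→M2 (7), Well→P1 (13), P5→P1 (2); capacity 7 + 13 + 2 = 22.
This cut is saturated, so no flow can exceed 22.

22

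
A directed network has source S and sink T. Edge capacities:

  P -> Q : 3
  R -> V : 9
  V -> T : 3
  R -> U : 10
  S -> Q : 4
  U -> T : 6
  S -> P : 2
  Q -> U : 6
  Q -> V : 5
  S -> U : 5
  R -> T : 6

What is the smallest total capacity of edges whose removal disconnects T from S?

9

Augment S→U→T: bottleneck 5, flow now 5.
Augment S→Q→U→T: bottleneck 1, flow now 6.
Augment S→Q→V→T: bottleneck 3, flow now 9.
No augmenting path remains; maximum flow = 9.
By max-flow min-cut, the minimum cut capacity equals the max flow.
In the residual graph, reachable from S: {S, P, Q, U, V}.
Min-cut edges: U→T (6), V→T (3); capacity 6 + 3 = 9.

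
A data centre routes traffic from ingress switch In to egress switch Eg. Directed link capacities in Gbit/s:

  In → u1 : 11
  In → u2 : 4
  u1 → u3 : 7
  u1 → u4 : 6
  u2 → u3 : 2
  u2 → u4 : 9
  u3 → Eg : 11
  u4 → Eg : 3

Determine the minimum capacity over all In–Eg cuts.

Augment In→u1→u3→Eg: bottleneck 7, flow now 7.
Augment In→u1→u4→Eg: bottleneck 3, flow now 10.
Augment In→u2→u3→Eg: bottleneck 2, flow now 12.
No augmenting path remains; maximum flow = 12.
By max-flow min-cut, the minimum cut capacity equals the max flow.
In the residual graph, reachable from In: {In, u1, u2, u4}.
Min-cut edges: u1→u3 (7), u2→u3 (2), u4→Eg (3); capacity 7 + 2 + 3 = 12.

12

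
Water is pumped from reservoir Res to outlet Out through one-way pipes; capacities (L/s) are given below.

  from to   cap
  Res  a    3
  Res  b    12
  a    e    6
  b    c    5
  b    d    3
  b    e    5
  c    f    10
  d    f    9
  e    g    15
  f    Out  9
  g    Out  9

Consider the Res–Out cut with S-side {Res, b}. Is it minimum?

No — its capacity is 16, but the minimum cut has capacity 15.

Given cut capacity: 3 + 5 + 3 + 5 = 16.
Augment Res→a→e→g→Out: bottleneck 3, flow now 3.
Augment Res→b→c→f→Out: bottleneck 5, flow now 8.
Augment Res→b→d→f→Out: bottleneck 3, flow now 11.
Augment Res→b→e→g→Out: bottleneck 4, flow now 15.
No augmenting path remains; maximum flow = 15.
In the residual graph, reachable from Res: {Res}.
Min-cut edges: Res→a (3), Res→b (12); capacity 3 + 12 = 15.
Cut capacity 16 exceeds the max flow 15, so it is not minimum.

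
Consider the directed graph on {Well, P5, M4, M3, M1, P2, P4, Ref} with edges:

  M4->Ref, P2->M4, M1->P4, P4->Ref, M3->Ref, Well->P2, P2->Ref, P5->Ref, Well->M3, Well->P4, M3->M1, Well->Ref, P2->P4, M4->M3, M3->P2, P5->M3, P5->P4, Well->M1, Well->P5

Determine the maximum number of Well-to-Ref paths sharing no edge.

Assign every edge capacity 1; by Menger, the answer equals the max flow.
Path Well→Ref (+1); total 1.
Path Well→P5→Ref (+1); total 2.
Path Well→M3→Ref (+1); total 3.
Path Well→P2→Ref (+1); total 4.
Path Well→P4→Ref (+1); total 5.
No residual Well→Ref path; max flow = 5.
Certifying cut of size 5: {P4→Ref, Well→M3, Well→P2, Well→P5, Well→Ref}.

5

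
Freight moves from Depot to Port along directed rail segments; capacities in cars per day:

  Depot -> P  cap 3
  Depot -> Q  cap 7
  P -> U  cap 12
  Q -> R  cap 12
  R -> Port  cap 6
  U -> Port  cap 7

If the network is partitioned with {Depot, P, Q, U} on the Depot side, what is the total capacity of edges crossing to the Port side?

Edges leaving {Depot, P, Q, U}: Q→R (12), U→Port (7).
Cut capacity = 12 + 7 = 19.

19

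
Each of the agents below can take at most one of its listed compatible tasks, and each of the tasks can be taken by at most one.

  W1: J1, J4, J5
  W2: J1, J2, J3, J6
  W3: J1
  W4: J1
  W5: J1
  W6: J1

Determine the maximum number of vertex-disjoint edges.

3

Unit-capacity flow: source→left, listed edges, right→sink; max matching = max flow.
Augmenting path W1→J1 (+1); matched 1.
Augmenting path W2→J2 (+1); matched 2.
Augmenting path W3→J1→W1→J4 (+1); matched 3.
No augmenting path remains; maximum matching = 3.
König certificate: {W1, W2, J1} is a vertex cover of size 3 (every listed pair touches it), so no matching can be larger.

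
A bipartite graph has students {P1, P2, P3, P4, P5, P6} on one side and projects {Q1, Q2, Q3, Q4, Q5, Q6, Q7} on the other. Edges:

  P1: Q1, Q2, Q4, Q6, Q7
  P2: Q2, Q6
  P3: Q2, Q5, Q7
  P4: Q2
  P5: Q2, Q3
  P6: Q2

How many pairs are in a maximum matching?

Unit-capacity flow: source→left, listed edges, right→sink; max matching = max flow.
Augmenting path P1→Q1 (+1); matched 1.
Augmenting path P2→Q2 (+1); matched 2.
Augmenting path P3→Q5 (+1); matched 3.
Augmenting path P5→Q3 (+1); matched 4.
Augmenting path P4→Q2→P2→Q6 (+1); matched 5.
No augmenting path remains; maximum matching = 5.
König certificate: {P1, P2, P3, P5, Q2} is a vertex cover of size 5 (every listed pair touches it), so no matching can be larger.

5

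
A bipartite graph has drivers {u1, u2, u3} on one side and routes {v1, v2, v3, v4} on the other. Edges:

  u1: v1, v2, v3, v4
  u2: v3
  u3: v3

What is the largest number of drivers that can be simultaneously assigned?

2

Unit-capacity flow: source→left, listed edges, right→sink; max matching = max flow.
Augmenting path u1→v1 (+1); matched 1.
Augmenting path u2→v3 (+1); matched 2.
No augmenting path remains; maximum matching = 2.
König certificate: {u1, v3} is a vertex cover of size 2 (every listed pair touches it), so no matching can be larger.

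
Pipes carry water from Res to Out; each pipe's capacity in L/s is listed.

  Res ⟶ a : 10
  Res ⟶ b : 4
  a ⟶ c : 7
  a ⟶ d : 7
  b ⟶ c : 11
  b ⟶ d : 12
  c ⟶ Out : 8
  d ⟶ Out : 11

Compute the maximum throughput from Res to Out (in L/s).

14

Augment Res→a→c→Out: bottleneck 7, flow now 7.
Augment Res→a→d→Out: bottleneck 3, flow now 10.
Augment Res→b→c→Out: bottleneck 1, flow now 11.
Augment Res→b→d→Out: bottleneck 3, flow now 14.
No augmenting path remains; maximum flow = 14.
In the residual graph, reachable from Res: {Res}.
Min-cut edges: Res→a (10), Res→b (4); capacity 10 + 4 = 14.
This cut is saturated, so no flow can exceed 14.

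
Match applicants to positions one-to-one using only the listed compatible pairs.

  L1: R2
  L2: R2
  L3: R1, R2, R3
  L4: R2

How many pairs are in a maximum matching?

2

Unit-capacity flow: source→left, listed edges, right→sink; max matching = max flow.
Augmenting path L1→R2 (+1); matched 1.
Augmenting path L3→R1 (+1); matched 2.
No augmenting path remains; maximum matching = 2.
König certificate: {L3, R2} is a vertex cover of size 2 (every listed pair touches it), so no matching can be larger.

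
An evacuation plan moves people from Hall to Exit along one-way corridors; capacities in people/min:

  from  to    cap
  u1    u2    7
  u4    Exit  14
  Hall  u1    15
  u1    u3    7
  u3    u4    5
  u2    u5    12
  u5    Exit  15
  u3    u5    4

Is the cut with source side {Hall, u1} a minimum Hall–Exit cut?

Yes — it is a minimum cut (capacity 14).

Given cut capacity: 7 + 7 = 14.
Augment Hall→u1→u2→u5→Exit: bottleneck 7, flow now 7.
Augment Hall→u1→u3→u4→Exit: bottleneck 5, flow now 12.
Augment Hall→u1→u3→u5→Exit: bottleneck 2, flow now 14.
No augmenting path remains; maximum flow = 14.
Cut capacity 14 equals the max flow, so it is a minimum cut.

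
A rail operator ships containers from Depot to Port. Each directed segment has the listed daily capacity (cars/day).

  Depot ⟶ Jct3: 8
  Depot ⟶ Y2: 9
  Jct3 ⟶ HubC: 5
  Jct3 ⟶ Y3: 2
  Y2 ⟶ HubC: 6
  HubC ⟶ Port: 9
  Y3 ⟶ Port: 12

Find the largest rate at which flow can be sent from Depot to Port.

11

Augment Depot→Jct3→HubC→Port: bottleneck 5, flow now 5.
Augment Depot→Jct3→Y3→Port: bottleneck 2, flow now 7.
Augment Depot→Y2→HubC→Port: bottleneck 4, flow now 11.
No augmenting path remains; maximum flow = 11.
In the residual graph, reachable from Depot: {Depot, Jct3, Y2, HubC}.
Min-cut edges: Jct3→Y3 (2), HubC→Port (9); capacity 2 + 9 = 11.
This cut is saturated, so no flow can exceed 11.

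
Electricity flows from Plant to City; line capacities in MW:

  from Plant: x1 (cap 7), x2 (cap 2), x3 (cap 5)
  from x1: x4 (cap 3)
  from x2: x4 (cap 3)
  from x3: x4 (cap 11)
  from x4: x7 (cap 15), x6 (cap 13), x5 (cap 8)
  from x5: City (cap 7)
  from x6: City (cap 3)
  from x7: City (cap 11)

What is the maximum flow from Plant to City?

10

Augment Plant→x1→x4→x5→City: bottleneck 3, flow now 3.
Augment Plant→x2→x4→x5→City: bottleneck 2, flow now 5.
Augment Plant→x3→x4→x5→City: bottleneck 2, flow now 7.
Augment Plant→x3→x4→x6→City: bottleneck 3, flow now 10.
No augmenting path remains; maximum flow = 10.
In the residual graph, reachable from Plant: {Plant, x1}.
Min-cut edges: Plant→x2 (2), Plant→x3 (5), x1→x4 (3); capacity 2 + 5 + 3 = 10.
This cut is saturated, so no flow can exceed 10.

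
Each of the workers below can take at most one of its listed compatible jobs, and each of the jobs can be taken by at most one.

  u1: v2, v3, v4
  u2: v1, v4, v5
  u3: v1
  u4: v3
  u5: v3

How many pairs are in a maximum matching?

Unit-capacity flow: source→left, listed edges, right→sink; max matching = max flow.
Augmenting path u1→v2 (+1); matched 1.
Augmenting path u2→v1 (+1); matched 2.
Augmenting path u4→v3 (+1); matched 3.
Augmenting path u3→v1→u2→v4 (+1); matched 4.
No augmenting path remains; maximum matching = 4.
König certificate: {u1, u2, u3, v3} is a vertex cover of size 4 (every listed pair touches it), so no matching can be larger.

4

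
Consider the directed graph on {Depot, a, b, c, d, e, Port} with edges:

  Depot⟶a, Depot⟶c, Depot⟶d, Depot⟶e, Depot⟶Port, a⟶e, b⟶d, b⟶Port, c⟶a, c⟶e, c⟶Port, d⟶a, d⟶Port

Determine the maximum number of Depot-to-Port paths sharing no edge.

Assign every edge capacity 1; by Menger, the answer equals the max flow.
Path Depot→Port (+1); total 1.
Path Depot→c→Port (+1); total 2.
Path Depot→d→Port (+1); total 3.
No residual Depot→Port path; max flow = 3.
Certifying cut of size 3: {Depot→Port, Depot→c, Depot→d}.

3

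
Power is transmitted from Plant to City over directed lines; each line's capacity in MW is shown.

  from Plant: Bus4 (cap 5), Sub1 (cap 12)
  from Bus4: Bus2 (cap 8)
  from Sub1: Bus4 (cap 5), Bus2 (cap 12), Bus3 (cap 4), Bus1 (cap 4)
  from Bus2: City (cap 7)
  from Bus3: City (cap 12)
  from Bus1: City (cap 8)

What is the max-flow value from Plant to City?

Augment Plant→Bus4→Bus2→City: bottleneck 5, flow now 5.
Augment Plant→Sub1→Bus2→City: bottleneck 2, flow now 7.
Augment Plant→Sub1→Bus3→City: bottleneck 4, flow now 11.
Augment Plant→Sub1→Bus1→City: bottleneck 4, flow now 15.
No augmenting path remains; maximum flow = 15.
In the residual graph, reachable from Plant: {Plant, Bus4, Sub1, Bus2}.
Min-cut edges: Sub1→Bus3 (4), Sub1→Bus1 (4), Bus2→City (7); capacity 4 + 4 + 7 = 15.
This cut is saturated, so no flow can exceed 15.

15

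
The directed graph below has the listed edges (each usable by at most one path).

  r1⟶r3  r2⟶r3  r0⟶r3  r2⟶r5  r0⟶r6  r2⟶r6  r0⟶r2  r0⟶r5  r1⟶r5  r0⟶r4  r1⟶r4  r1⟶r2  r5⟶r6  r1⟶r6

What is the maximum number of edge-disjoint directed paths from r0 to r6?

3

Assign every edge capacity 1; by Menger, the answer equals the max flow.
Path r0→r6 (+1); total 1.
Path r0→r2→r6 (+1); total 2.
Path r0→r5→r6 (+1); total 3.
No residual r0→r6 path; max flow = 3.
Certifying cut of size 3: {r0→r2, r0→r5, r0→r6}.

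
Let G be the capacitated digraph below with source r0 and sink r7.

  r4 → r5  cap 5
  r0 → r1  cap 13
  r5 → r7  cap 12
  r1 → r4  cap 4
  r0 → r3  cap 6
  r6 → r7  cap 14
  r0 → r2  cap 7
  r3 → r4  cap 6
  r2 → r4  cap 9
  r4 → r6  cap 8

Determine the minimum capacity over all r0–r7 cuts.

Augment r0→r1→r4→r5→r7: bottleneck 4, flow now 4.
Augment r0→r2→r4→r5→r7: bottleneck 1, flow now 5.
Augment r0→r2→r4→r6→r7: bottleneck 6, flow now 11.
Augment r0→r3→r4→r6→r7: bottleneck 2, flow now 13.
No augmenting path remains; maximum flow = 13.
By max-flow min-cut, the minimum cut capacity equals the max flow.
In the residual graph, reachable from r0: {r0, r1, r2, r3, r4}.
Min-cut edges: r4→r5 (5), r4→r6 (8); capacity 5 + 8 = 13.

13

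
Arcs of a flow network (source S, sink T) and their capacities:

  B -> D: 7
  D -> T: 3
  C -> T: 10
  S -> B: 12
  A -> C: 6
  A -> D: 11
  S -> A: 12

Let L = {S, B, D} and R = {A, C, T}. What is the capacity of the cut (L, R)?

Edges leaving {S, B, D}: S→A (12), D→T (3).
Cut capacity = 12 + 3 = 15.

15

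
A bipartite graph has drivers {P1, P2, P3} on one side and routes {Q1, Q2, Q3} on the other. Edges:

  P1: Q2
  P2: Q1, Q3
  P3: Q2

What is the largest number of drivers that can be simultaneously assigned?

Unit-capacity flow: source→left, listed edges, right→sink; max matching = max flow.
Augmenting path P1→Q2 (+1); matched 1.
Augmenting path P2→Q1 (+1); matched 2.
No augmenting path remains; maximum matching = 2.
König certificate: {P2, Q2} is a vertex cover of size 2 (every listed pair touches it), so no matching can be larger.

2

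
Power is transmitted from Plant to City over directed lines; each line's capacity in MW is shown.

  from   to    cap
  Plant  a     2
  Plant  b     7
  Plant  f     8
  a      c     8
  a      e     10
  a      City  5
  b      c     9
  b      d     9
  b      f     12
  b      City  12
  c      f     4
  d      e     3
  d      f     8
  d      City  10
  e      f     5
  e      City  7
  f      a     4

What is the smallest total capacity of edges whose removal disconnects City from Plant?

13

Augment Plant→a→City: bottleneck 2, flow now 2.
Augment Plant→b→City: bottleneck 7, flow now 9.
Augment Plant→f→a→City: bottleneck 3, flow now 12.
Augment Plant→f→a→e→City: bottleneck 1, flow now 13.
No augmenting path remains; maximum flow = 13.
By max-flow min-cut, the minimum cut capacity equals the max flow.
In the residual graph, reachable from Plant: {Plant, f}.
Min-cut edges: Plant→a (2), Plant→b (7), f→a (4); capacity 2 + 7 + 4 = 13.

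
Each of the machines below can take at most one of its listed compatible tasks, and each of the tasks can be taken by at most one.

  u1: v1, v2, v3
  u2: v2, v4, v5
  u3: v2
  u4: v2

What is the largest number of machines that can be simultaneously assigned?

3

Unit-capacity flow: source→left, listed edges, right→sink; max matching = max flow.
Augmenting path u1→v1 (+1); matched 1.
Augmenting path u2→v2 (+1); matched 2.
Augmenting path u3→v2→u2→v4 (+1); matched 3.
No augmenting path remains; maximum matching = 3.
König certificate: {u1, u2, v2} is a vertex cover of size 3 (every listed pair touches it), so no matching can be larger.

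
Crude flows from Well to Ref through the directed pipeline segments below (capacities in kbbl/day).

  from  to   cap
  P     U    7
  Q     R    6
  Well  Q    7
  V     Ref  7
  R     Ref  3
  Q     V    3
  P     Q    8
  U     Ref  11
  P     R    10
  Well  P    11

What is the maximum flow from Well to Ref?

Augment Well→P→R→Ref: bottleneck 3, flow now 3.
Augment Well→P→U→Ref: bottleneck 7, flow now 10.
Augment Well→Q→V→Ref: bottleneck 3, flow now 13.
No augmenting path remains; maximum flow = 13.
In the residual graph, reachable from Well: {Well, P, Q, R}.
Min-cut edges: P→U (7), Q→V (3), R→Ref (3); capacity 7 + 3 + 3 = 13.
This cut is saturated, so no flow can exceed 13.

13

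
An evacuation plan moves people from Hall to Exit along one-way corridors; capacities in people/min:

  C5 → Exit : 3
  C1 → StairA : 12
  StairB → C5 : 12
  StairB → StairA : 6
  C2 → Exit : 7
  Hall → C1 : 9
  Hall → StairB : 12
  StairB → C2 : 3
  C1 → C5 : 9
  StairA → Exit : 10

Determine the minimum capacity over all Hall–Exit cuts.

Augment Hall→StairB→StairA→Exit: bottleneck 6, flow now 6.
Augment Hall→StairB→C2→Exit: bottleneck 3, flow now 9.
Augment Hall→StairB→C5→Exit: bottleneck 3, flow now 12.
Augment Hall→C1→StairA→Exit: bottleneck 4, flow now 16.
No augmenting path remains; maximum flow = 16.
By max-flow min-cut, the minimum cut capacity equals the max flow.
In the residual graph, reachable from Hall: {Hall, StairB, C1, StairA, C5}.
Min-cut edges: StairB→C2 (3), StairA→Exit (10), C5→Exit (3); capacity 3 + 10 + 3 = 16.

16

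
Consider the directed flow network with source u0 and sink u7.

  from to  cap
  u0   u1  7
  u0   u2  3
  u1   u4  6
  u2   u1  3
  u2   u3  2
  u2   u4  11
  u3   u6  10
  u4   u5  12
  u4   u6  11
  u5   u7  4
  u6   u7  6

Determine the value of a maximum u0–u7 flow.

Augment u0→u1→u4→u5→u7: bottleneck 4, flow now 4.
Augment u0→u1→u4→u6→u7: bottleneck 2, flow now 6.
Augment u0→u2→u3→u6→u7: bottleneck 2, flow now 8.
Augment u0→u2→u4→u6→u7: bottleneck 1, flow now 9.
No augmenting path remains; maximum flow = 9.
In the residual graph, reachable from u0: {u0, u1}.
Min-cut edges: u0→u2 (3), u1→u4 (6); capacity 3 + 6 = 9.
This cut is saturated, so no flow can exceed 9.

9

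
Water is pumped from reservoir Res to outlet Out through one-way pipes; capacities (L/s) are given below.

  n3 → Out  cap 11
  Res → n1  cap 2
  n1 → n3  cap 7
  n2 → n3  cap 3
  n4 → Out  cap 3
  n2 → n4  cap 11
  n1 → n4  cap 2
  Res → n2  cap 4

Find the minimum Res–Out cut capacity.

6

Augment Res→n1→n3→Out: bottleneck 2, flow now 2.
Augment Res→n2→n3→Out: bottleneck 3, flow now 5.
Augment Res→n2→n4→Out: bottleneck 1, flow now 6.
No augmenting path remains; maximum flow = 6.
By max-flow min-cut, the minimum cut capacity equals the max flow.
In the residual graph, reachable from Res: {Res}.
Min-cut edges: Res→n1 (2), Res→n2 (4); capacity 2 + 4 = 6.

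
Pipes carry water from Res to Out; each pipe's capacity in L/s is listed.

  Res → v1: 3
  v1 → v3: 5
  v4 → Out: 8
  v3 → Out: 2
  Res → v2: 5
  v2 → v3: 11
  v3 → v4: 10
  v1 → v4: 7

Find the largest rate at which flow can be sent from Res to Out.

Augment Res→v1→v3→Out: bottleneck 2, flow now 2.
Augment Res→v1→v4→Out: bottleneck 1, flow now 3.
Augment Res→v2→v3→v4→Out: bottleneck 5, flow now 8.
No augmenting path remains; maximum flow = 8.
In the residual graph, reachable from Res: {Res}.
Min-cut edges: Res→v1 (3), Res→v2 (5); capacity 3 + 5 = 8.
This cut is saturated, so no flow can exceed 8.

8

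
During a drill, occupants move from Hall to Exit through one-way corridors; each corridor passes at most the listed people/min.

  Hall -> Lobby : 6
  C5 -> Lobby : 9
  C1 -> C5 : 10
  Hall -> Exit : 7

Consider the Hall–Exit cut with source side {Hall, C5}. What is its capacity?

22

Edges leaving {Hall, C5}: Hall→Lobby (6), Hall→Exit (7), C5→Lobby (9).
Cut capacity = 6 + 7 + 9 = 22.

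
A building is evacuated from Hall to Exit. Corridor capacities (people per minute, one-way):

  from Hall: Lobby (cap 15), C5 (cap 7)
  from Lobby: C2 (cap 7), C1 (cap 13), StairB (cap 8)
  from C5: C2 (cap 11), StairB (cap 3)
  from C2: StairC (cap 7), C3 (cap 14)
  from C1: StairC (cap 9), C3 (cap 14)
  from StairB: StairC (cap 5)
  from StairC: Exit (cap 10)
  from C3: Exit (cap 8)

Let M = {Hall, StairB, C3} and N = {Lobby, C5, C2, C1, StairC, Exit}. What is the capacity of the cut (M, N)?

Edges leaving {Hall, StairB, C3}: Hall→Lobby (15), Hall→C5 (7), StairB→StairC (5), C3→Exit (8).
Cut capacity = 15 + 7 + 5 + 8 = 35.

35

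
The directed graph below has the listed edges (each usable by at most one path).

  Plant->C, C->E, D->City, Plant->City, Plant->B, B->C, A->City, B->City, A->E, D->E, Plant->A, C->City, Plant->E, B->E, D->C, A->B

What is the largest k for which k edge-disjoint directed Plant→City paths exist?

4

Assign every edge capacity 1; by Menger, the answer equals the max flow.
Path Plant→City (+1); total 1.
Path Plant→A→City (+1); total 2.
Path Plant→B→City (+1); total 3.
Path Plant→C→City (+1); total 4.
No residual Plant→City path; max flow = 4.
Certifying cut of size 4: {Plant→A, Plant→B, Plant→C, Plant→City}.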